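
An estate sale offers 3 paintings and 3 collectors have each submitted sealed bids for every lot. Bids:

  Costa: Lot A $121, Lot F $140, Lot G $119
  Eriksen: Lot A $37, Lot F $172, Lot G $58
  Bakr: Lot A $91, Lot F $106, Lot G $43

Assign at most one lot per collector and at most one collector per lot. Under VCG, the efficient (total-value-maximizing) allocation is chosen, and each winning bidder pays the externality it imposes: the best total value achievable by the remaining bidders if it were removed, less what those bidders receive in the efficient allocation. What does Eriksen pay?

Eriksen pays $21.

Efficient allocation: Costa→Lot G ($119), Eriksen→Lot F ($172), Bakr→Lot A ($91); total welfare W = $382.
Eriksen receives Lot F at value $172, so the others get W − 172 = $210.
Without Eriksen: best allocation of the remaining 2 bidders over all 3 lots is Costa→Lot F ($140), Bakr→Lot A ($91), total $231.
VCG payment = (others' best without Eriksen) − (others' welfare with Eriksen) = 231 − 210 = $21.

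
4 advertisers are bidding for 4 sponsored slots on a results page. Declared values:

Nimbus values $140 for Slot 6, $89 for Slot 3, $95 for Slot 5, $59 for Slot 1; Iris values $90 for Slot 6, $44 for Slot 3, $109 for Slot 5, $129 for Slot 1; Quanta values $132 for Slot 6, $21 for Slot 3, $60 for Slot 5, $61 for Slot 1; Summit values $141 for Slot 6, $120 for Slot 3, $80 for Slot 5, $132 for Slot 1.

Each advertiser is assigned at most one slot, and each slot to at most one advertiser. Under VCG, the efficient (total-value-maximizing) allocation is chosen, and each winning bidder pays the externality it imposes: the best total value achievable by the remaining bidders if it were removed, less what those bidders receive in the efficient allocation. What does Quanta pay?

Efficient allocation: Nimbus→Slot 5 ($95), Iris→Slot 1 ($129), Quanta→Slot 6 ($132), Summit→Slot 3 ($120); total welfare W = $476.
Quanta receives Slot 6 at value $132, so the others get W − 132 = $344.
Without Quanta: best allocation of the remaining 3 bidders over all 4 slots is Nimbus→Slot 6 ($140), Iris→Slot 1 ($129), Summit→Slot 3 ($120), total $389.
VCG payment = (others' best without Quanta) − (others' welfare with Quanta) = 389 − 344 = $45.

Quanta pays $45.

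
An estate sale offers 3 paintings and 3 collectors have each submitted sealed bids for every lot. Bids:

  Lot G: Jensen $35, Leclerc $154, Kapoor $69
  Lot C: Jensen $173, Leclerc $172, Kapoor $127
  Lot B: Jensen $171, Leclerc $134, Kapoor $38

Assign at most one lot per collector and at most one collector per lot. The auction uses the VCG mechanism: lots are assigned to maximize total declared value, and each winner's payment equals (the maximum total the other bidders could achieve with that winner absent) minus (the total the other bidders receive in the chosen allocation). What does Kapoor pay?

Efficient allocation: Jensen→Lot B ($171), Leclerc→Lot G ($154), Kapoor→Lot C ($127); total welfare W = $452.
Kapoor receives Lot C at value $127, so the others get W − 127 = $325.
Without Kapoor: best allocation of the remaining 2 bidders over all 3 lots is Jensen→Lot B ($171), Leclerc→Lot C ($172), total $343.
VCG payment = (others' best without Kapoor) − (others' welfare with Kapoor) = 343 − 325 = $18.

Kapoor pays $18.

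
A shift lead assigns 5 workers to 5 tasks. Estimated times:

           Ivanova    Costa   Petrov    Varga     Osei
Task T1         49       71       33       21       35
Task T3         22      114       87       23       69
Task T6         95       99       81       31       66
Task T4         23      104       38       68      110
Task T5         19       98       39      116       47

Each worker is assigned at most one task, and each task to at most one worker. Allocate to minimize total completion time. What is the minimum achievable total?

Optimal: Ivanova→Task T3 (22 min), Costa→Task T1 (71 min), Petrov→Task T4 (38 min), Varga→Task T6 (31 min), Osei→Task T5 (47 min) — total 22+71+38+31+47 = 209 min.
Min-entry greedy (repeatedly take the single cheapest remaining cell) gives 258 min, worse by 49.

Minimum total: 209 min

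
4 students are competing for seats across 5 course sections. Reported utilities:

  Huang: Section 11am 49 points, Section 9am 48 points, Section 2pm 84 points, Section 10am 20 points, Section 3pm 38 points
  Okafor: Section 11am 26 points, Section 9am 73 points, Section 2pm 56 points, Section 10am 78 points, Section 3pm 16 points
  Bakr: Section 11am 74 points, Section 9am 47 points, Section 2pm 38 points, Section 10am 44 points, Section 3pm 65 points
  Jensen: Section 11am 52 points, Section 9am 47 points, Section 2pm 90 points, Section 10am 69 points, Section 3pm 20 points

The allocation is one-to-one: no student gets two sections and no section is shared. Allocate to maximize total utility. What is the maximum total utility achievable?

Optimal: Huang→Section 2pm (84 points), Okafor→Section 9am (73 points), Bakr→Section 11am (74 points), Jensen→Section 10am (69 points) — total 84+73+74+69 = 300 points.
Row-greedy (each student in turn takes its best remaining section) gives 283 points, worse by 17.
Swapping Huang↔Jensen (Huang→Section 10am 20 points, Jensen→Section 2pm 90 points) loses 43.

Maximum total: 300 points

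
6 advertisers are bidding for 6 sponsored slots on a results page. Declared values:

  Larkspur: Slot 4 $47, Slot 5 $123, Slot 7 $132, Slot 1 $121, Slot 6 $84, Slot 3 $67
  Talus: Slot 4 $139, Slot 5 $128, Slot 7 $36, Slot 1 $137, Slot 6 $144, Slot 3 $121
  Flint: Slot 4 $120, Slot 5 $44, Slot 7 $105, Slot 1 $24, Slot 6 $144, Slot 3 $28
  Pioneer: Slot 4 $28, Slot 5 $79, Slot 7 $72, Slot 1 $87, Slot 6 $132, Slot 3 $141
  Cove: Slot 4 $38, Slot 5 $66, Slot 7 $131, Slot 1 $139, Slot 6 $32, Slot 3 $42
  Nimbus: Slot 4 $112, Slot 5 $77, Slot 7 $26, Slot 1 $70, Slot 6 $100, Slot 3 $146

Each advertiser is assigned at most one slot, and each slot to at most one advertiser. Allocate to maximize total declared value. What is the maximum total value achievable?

Maximum total: $797

This is the linear assignment problem.
Optimal: Larkspur→Slot 7 ($132), Talus→Slot 5 ($128), Flint→Slot 4 ($120), Pioneer→Slot 6 ($132), Cove→Slot 1 ($139), Nimbus→Slot 3 ($146) — total 132+128+120+132+139+146 = $797.
Next-best assignment: Larkspur→Slot 7, Talus→Slot 5, Flint→Slot 6, Pioneer→Slot 3, Cove→Slot 1, Nimbus→Slot 4 = $796.
Swapping Larkspur↔Cove (Larkspur→Slot 1 $121, Cove→Slot 7 $131) loses 19.
No other one-to-one assignment exceeds $797.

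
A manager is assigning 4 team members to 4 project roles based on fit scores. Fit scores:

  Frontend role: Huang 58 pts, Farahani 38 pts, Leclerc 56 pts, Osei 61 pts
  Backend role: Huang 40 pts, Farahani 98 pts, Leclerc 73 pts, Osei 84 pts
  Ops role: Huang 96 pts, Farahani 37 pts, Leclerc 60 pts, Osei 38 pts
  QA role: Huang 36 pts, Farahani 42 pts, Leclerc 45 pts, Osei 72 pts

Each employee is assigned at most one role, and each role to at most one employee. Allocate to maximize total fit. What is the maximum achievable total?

Maximum total: 322 pts

Treat this as an assignment problem: match each employee to one role.
Optimal: Huang→Ops role (96 pts), Farahani→Backend role (98 pts), Leclerc→Frontend role (56 pts), Osei→QA role (72 pts) — total 96+98+56+72 = 322 pts.
Column-greedy (each role in turn goes to its best remaining employee) gives 300 pts, worse by 22.
Swapping Osei↔Leclerc (Osei→Frontend role 61 pts, Leclerc→QA role 45 pts) loses 22.
Every other assignment is strictly worse.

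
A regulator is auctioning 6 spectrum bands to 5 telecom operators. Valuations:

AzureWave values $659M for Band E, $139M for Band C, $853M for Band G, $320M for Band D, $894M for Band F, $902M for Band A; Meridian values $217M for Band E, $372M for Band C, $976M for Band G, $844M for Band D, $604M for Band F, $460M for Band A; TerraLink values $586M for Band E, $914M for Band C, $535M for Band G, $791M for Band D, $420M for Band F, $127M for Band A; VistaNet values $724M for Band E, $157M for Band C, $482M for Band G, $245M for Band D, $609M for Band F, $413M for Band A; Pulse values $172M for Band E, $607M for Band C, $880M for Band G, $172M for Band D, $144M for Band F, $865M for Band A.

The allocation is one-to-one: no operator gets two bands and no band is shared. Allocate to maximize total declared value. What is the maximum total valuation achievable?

Maximum total: $4373M

Optimal: AzureWave→Band F ($894M), Meridian→Band G ($976M), TerraLink→Band C ($914M), VistaNet→Band E ($724M), Pulse→Band A ($865M) — total 894+976+914+724+865 = $4373M.
Row-greedy (each operator in turn takes its best remaining band) gives $3688M, worse by 685.
Swapping TerraLink↔AzureWave (TerraLink→Band F $420M, AzureWave→Band C $139M) loses 1249.
No other one-to-one assignment exceeds $4373M.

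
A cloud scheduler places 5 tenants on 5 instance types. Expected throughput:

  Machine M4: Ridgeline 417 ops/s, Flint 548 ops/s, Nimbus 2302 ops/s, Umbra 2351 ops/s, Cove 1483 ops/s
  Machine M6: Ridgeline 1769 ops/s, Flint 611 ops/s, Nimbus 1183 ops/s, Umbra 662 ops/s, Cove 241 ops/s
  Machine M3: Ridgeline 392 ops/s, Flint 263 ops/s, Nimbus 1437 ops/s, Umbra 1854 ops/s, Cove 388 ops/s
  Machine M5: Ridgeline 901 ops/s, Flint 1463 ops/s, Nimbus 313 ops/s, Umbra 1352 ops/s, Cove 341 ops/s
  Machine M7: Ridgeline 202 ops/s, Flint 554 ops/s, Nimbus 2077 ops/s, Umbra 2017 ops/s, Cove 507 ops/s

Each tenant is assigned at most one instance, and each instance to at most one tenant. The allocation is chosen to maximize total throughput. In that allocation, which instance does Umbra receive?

Treat this as an assignment problem: match each tenant to one instance.
Optimal: Ridgeline→Machine M6 (1769 ops/s), Flint→Machine M5 (1463 ops/s), Nimbus→Machine M7 (2077 ops/s), Umbra→Machine M3 (1854 ops/s), Cove→Machine M4 (1483 ops/s) — total 1769+1463+2077+1854+1483 = 8646 ops/s.
Column-greedy (each instance in turn goes to its best remaining tenant) gives 7527 ops/s, worse by 1119.
Umbra's own top instance is Machine M4 (2351 ops/s), but forcing Umbra→Machine M4 and reassigning the rest optimally gives only 8048 ops/s — worse by 598.

Umbra receives Machine M3.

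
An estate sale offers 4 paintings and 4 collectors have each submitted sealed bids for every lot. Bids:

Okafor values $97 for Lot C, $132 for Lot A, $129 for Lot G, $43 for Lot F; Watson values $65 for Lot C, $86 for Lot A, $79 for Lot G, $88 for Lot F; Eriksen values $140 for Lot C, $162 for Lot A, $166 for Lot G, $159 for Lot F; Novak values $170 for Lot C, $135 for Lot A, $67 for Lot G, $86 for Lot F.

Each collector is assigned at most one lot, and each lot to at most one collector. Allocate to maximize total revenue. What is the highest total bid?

Optimal: Okafor→Lot A ($132), Watson→Lot F ($88), Eriksen→Lot G ($166), Novak→Lot C ($170) — total 132+88+166+170 = $556.
Column-greedy (each lot in turn goes to its best remaining collector) gives $549, worse by 7.
Swapping Eriksen↔Novak (Eriksen→Lot C $140, Novak→Lot G $67) loses 129.
No other one-to-one assignment exceeds $556.

Max total: $556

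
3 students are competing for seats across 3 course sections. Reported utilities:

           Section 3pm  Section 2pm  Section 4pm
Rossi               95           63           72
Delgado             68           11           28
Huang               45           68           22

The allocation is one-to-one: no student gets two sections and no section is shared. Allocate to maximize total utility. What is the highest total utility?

This is a one-to-one assignment (maximum-weight bipartite matching).
Optimal: Rossi→Section 4pm (72 points), Delgado→Section 3pm (68 points), Huang→Section 2pm (68 points) — total 72+68+68 = 208 points.
Row-greedy (each student in turn takes its best remaining section) gives 191 points, worse by 17.

Max total: 208 points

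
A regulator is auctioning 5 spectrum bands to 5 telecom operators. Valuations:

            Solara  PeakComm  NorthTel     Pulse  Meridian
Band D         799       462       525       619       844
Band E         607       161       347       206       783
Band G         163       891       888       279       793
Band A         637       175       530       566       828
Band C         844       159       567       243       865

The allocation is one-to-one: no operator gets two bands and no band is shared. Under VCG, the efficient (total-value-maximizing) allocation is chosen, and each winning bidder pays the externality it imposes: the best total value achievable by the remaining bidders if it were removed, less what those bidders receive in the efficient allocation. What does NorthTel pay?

Efficient allocation: Solara→Band C ($844M), PeakComm→Band G ($891M), NorthTel→Band A ($530M), Pulse→Band D ($619M), Meridian→Band E ($783M); total welfare W = $3667M.
NorthTel receives Band A at value $530M, so the others get W − 530 = $3137M.
Without NorthTel: best allocation of the remaining 4 bidders over all 5 bands is Solara→Band C ($844M), PeakComm→Band G ($891M), Pulse→Band D ($619M), Meridian→Band A ($828M), total $3182M.
VCG payment = (others' best without NorthTel) − (others' welfare with NorthTel) = 3182 − 3137 = $45M.

NorthTel pays $45M.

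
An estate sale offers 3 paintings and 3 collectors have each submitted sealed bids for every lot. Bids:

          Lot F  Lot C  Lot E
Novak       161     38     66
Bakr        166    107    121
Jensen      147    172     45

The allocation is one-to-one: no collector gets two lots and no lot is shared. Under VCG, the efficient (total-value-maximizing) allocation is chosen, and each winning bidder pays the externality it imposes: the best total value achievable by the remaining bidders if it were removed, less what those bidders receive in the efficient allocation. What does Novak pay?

Novak pays $45.

Efficient allocation: Novak→Lot F ($161), Bakr→Lot E ($121), Jensen→Lot C ($172); total welfare W = $454.
Novak receives Lot F at value $161, so the others get W − 161 = $293.
Without Novak: best allocation of the remaining 2 bidders over all 3 lots is Bakr→Lot F ($166), Jensen→Lot C ($172), total $338.
VCG payment = (others' best without Novak) − (others' welfare with Novak) = 338 − 293 = $45.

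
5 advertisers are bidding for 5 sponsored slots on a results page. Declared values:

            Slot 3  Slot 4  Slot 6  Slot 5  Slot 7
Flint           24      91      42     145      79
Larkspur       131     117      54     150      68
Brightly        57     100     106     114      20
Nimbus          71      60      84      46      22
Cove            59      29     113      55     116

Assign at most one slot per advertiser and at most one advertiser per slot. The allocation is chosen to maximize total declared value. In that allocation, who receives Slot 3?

Optimal: Flint→Slot 5 ($145), Larkspur→Slot 3 ($131), Brightly→Slot 4 ($100), Nimbus→Slot 6 ($84), Cove→Slot 7 ($116) — total 145+131+100+84+116 = $576.
Max-entry greedy (repeatedly take the single best remaining cell) gives $534, worse by 42.
Larkspur's own top slot is Slot 5 ($150), but forcing Larkspur→Slot 5 and reassigning the rest optimally gives only $534 — worse by 42.

Larkspur receives Slot 3.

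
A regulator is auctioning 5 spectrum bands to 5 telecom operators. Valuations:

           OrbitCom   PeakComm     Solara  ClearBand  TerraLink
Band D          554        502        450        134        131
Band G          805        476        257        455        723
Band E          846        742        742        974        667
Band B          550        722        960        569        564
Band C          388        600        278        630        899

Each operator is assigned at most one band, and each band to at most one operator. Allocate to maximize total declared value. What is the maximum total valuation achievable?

Maximum total: $4140M

Optimal: OrbitCom→Band G ($805M), PeakComm→Band D ($502M), Solara→Band B ($960M), ClearBand→Band E ($974M), TerraLink→Band C ($899M) — total 805+502+960+974+899 = $4140M.
Row-greedy (each operator in turn takes its best remaining band) gives $3371M, worse by 769.
Swapping Solara↔OrbitCom (Solara→Band G $257M, OrbitCom→Band B $550M) loses 958.
Every other assignment is strictly worse.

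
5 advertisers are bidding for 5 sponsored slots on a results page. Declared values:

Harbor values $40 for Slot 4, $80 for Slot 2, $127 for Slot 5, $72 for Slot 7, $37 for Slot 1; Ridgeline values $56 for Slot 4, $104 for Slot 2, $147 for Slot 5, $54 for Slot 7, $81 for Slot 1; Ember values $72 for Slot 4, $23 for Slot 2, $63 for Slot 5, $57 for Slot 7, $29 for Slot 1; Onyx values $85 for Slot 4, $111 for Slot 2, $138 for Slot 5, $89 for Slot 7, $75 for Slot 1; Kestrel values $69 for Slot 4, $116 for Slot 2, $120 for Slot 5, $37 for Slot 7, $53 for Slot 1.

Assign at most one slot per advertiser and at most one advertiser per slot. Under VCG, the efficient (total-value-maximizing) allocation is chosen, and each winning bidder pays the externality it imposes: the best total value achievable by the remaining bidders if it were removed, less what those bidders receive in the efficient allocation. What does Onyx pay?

Efficient allocation: Harbor→Slot 5 ($127), Ridgeline→Slot 1 ($81), Ember→Slot 4 ($72), Onyx→Slot 7 ($89), Kestrel→Slot 2 ($116); total welfare W = $485.
Onyx receives Slot 7 at value $89, so the others get W − 89 = $396.
Without Onyx: best allocation of the remaining 4 bidders over all 5 slots is Harbor→Slot 7 ($72), Ridgeline→Slot 5 ($147), Ember→Slot 4 ($72), Kestrel→Slot 2 ($116), total $407.
VCG payment = (others' best without Onyx) − (others' welfare with Onyx) = 407 − 396 = $11.

Onyx pays $11.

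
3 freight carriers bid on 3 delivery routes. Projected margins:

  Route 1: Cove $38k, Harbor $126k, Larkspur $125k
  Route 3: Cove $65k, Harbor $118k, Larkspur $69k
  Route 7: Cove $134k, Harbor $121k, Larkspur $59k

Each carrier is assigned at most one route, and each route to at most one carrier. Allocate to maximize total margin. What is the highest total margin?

Optimal: Cove→Route 7 ($134k), Harbor→Route 3 ($118k), Larkspur→Route 1 ($125k) — total 134+118+125 = $377k.
Column-greedy (each route in turn goes to its best remaining carrier) gives $329k, worse by 48.
Every other assignment is strictly worse.

Max total: $377k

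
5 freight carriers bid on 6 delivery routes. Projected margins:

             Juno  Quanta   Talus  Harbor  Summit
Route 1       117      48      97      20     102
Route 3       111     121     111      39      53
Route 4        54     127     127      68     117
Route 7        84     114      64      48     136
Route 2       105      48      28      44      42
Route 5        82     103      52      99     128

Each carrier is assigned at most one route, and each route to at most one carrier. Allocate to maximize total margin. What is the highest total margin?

Max total: $600k

This is the linear assignment problem.
Optimal: Juno→Route 1 ($117k), Quanta→Route 3 ($121k), Talus→Route 4 ($127k), Harbor→Route 5 ($99k), Summit→Route 7 ($136k) — total 117+121+127+99+136 = $600k.
Column-greedy (each route in turn goes to its best remaining carrier) gives $545k, worse by 55.
Next-best assignment: Juno→Route 1, Quanta→Route 4, Talus→Route 3, Harbor→Route 5, Summit→Route 7 = $590k.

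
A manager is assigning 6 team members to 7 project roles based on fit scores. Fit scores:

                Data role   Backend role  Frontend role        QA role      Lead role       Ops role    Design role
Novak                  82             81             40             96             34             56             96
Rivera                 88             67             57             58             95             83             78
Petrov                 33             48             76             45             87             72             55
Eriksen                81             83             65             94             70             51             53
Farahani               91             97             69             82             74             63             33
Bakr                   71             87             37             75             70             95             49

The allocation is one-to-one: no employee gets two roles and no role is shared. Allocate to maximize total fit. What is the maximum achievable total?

Max total: 557 pts

This is a one-to-one assignment (maximum-weight bipartite matching).
Optimal: Novak→Design role (96 pts), Rivera→Data role (88 pts), Petrov→Lead role (87 pts), Eriksen→QA role (94 pts), Farahani→Backend role (97 pts), Bakr→Ops role (95 pts) — total 96+88+87+94+97+95 = 557 pts.
Row-greedy (each employee in turn takes its best remaining role) gives 536 pts, worse by 21.
Next-best assignment: Novak→Design role, Rivera→Lead role, Petrov→Frontend role, Eriksen→QA role, Farahani→Backend role, Bakr→Ops role = 553 pts.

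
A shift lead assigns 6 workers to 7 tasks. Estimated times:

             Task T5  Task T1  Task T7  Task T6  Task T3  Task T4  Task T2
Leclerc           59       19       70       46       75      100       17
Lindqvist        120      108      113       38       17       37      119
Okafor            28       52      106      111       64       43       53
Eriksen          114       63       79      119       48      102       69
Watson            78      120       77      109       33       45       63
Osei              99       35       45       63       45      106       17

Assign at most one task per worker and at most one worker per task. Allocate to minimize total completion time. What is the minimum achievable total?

Minimum total: 195 min

This is the linear assignment problem.
Optimal: Leclerc→Task T1 (19 min), Lindqvist→Task T6 (38 min), Okafor→Task T5 (28 min), Eriksen→Task T3 (48 min), Watson→Task T4 (45 min), Osei→Task T2 (17 min) — total 19+38+28+48+45+17 = 195 min.
Min-entry greedy (repeatedly take the single cheapest remaining cell) gives 221 min, worse by 26.
No other one-to-one assignment undercuts 195 min.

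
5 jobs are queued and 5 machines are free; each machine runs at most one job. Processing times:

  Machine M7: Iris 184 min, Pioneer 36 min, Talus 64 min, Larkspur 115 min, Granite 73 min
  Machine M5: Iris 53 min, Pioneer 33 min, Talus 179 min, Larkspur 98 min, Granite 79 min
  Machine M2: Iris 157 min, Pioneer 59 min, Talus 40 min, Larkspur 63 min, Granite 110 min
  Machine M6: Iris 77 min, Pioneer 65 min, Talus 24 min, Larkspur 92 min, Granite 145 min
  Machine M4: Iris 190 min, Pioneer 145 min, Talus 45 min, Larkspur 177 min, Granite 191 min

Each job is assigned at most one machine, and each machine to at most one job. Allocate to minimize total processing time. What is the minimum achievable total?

Min total: 291 min

This is the linear assignment problem.
Optimal: Iris→Machine M6 (77 min), Pioneer→Machine M5 (33 min), Talus→Machine M4 (45 min), Larkspur→Machine M2 (63 min), Granite→Machine M7 (73 min) — total 77+33+45+63+73 = 291 min.
Min-entry greedy (repeatedly take the single cheapest remaining cell) gives 383 min, worse by 92.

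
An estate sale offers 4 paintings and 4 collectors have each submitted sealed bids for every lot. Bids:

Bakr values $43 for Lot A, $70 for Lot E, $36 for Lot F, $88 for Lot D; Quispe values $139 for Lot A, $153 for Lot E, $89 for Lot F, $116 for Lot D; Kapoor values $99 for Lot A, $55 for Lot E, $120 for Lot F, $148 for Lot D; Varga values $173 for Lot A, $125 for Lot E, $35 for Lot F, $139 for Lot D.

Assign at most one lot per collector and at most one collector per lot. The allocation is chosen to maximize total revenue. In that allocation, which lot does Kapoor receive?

Optimal: Bakr→Lot D ($88), Quispe→Lot E ($153), Kapoor→Lot F ($120), Varga→Lot A ($173) — total 88+153+120+173 = $534.
Max-entry greedy (repeatedly take the single best remaining cell) gives $510, worse by 24.
Kapoor's own top lot is Lot D ($148), but forcing Kapoor→Lot D and reassigning the rest optimally gives only $510 — worse by 24.

Kapoor receives Lot F.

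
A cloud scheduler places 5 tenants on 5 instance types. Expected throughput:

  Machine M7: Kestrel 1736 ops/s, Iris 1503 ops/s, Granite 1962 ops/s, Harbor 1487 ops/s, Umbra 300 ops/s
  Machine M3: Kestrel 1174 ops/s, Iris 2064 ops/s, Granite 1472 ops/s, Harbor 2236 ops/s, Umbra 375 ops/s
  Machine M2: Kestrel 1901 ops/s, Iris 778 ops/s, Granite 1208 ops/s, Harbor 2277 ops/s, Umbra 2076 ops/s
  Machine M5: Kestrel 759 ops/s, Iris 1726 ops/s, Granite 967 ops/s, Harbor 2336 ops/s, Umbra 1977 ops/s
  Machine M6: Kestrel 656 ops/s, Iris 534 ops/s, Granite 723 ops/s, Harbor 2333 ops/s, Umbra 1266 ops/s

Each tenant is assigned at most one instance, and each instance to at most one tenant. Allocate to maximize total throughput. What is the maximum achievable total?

Max total: 10237 ops/s

This is a one-to-one assignment (maximum-weight bipartite matching).
Optimal: Kestrel→Machine M2 (1901 ops/s), Iris→Machine M3 (2064 ops/s), Granite→Machine M7 (1962 ops/s), Harbor→Machine M6 (2333 ops/s), Umbra→Machine M5 (1977 ops/s) — total 1901+2064+1962+2333+1977 = 10237 ops/s.
Max-entry greedy (repeatedly take the single best remaining cell) gives 9094 ops/s, worse by 1143.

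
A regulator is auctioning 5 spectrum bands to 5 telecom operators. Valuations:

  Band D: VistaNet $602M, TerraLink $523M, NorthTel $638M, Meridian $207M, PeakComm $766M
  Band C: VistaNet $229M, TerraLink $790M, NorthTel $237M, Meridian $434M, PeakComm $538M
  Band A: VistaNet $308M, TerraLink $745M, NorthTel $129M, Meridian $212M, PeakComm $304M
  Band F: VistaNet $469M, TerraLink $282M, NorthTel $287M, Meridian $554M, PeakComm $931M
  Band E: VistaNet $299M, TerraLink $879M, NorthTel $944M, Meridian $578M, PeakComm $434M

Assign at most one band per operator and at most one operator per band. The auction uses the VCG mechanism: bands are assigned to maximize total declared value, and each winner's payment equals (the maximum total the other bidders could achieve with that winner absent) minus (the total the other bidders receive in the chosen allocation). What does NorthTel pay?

NorthTel pays $189M.

Efficient allocation: VistaNet→Band D ($602M), TerraLink→Band A ($745M), NorthTel→Band E ($944M), Meridian→Band C ($434M), PeakComm→Band F ($931M); total welfare W = $3656M.
NorthTel receives Band E at value $944M, so the others get W − 944 = $2712M.
Without NorthTel: best allocation of the remaining 4 bidders over all 5 bands is VistaNet→Band D ($602M), TerraLink→Band C ($790M), Meridian→Band E ($578M), PeakComm→Band F ($931M), total $2901M.
VCG payment = (others' best without NorthTel) − (others' welfare with NorthTel) = 2901 − 2712 = $189M.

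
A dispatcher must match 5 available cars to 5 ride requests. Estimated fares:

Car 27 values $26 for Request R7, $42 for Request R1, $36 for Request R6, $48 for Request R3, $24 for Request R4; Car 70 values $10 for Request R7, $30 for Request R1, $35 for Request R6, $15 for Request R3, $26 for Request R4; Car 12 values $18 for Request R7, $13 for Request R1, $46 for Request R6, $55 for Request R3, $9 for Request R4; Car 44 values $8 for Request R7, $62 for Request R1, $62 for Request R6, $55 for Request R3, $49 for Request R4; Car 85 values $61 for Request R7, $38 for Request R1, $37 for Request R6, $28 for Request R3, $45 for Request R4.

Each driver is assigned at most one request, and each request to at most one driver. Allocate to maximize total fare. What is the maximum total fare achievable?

Maximum total: $246

Optimal: Car 27→Request R1 ($42), Car 70→Request R4 ($26), Car 12→Request R3 ($55), Car 44→Request R6 ($62), Car 85→Request R7 ($61) — total 42+26+55+62+61 = $246.
Next-best assignment: Car 27→Request R3, Car 70→Request R4, Car 12→Request R6, Car 44→Request R1, Car 85→Request R7 = $243.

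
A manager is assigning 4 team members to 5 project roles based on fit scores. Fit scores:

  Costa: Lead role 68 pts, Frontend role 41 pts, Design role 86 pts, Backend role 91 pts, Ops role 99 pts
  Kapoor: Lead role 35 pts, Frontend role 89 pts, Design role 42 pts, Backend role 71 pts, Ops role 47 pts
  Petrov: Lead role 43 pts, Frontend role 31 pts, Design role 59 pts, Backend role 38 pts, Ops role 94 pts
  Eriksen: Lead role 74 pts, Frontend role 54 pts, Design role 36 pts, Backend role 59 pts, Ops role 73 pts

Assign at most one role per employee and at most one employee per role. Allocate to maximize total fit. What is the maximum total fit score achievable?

Maximum total: 348 pts

Optimal: Costa→Backend role (91 pts), Kapoor→Frontend role (89 pts), Petrov→Ops role (94 pts), Eriksen→Lead role (74 pts) — total 91+89+94+74 = 348 pts.
Row-greedy (each employee in turn takes its best remaining role) gives 321 pts, worse by 27.
Next-best assignment: Costa→Design role, Kapoor→Frontend role, Petrov→Ops role, Eriksen→Lead role = 343 pts.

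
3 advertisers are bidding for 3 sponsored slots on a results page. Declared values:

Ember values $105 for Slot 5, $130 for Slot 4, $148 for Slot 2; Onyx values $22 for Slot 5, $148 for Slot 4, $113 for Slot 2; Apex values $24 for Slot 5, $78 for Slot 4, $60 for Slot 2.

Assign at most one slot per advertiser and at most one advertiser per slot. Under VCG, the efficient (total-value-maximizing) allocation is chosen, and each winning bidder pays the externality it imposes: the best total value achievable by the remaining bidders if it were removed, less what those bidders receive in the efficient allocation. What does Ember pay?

Efficient allocation: Ember→Slot 2 ($148), Onyx→Slot 4 ($148), Apex→Slot 5 ($24); total welfare W = $320.
Ember receives Slot 2 at value $148, so the others get W − 148 = $172.
Without Ember: best allocation of the remaining 2 bidders over all 3 slots is Onyx→Slot 4 ($148), Apex→Slot 2 ($60), total $208.
VCG payment = (others' best without Ember) − (others' welfare with Ember) = 208 − 172 = $36.

Ember pays $36.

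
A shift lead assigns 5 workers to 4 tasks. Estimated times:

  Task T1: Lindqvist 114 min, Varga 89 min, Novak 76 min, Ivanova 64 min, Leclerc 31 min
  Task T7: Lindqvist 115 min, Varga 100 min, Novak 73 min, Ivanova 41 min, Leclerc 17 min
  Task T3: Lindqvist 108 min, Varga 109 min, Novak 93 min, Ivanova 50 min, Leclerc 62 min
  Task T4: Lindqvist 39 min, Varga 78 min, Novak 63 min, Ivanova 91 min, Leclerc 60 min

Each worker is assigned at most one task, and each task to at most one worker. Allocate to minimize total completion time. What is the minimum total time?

Optimal: Novak→Task T1 (76 min), Leclerc→Task T7 (17 min), Ivanova→Task T3 (50 min), Lindqvist→Task T4 (39 min) — total 76+17+50+39 = 182 min.
Row-greedy (each worker in turn takes its cheapest remaining task) gives 251 min, worse by 69.
Swapping Leclerc↔Ivanova (Leclerc→Task T3 62 min, Ivanova→Task T7 41 min) adds 36.
No other one-to-one assignment undercuts 182 min.

Minimum total: 182 min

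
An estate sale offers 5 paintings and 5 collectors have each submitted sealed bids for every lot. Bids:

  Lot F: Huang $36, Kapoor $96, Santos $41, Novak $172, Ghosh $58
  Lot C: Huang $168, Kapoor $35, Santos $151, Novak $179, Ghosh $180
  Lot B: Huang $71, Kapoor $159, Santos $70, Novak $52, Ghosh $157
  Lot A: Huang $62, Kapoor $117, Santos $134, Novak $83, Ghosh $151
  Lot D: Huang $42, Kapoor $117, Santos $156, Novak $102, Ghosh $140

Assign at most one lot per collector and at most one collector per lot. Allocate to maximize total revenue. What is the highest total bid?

Maximum total: $806

Optimal: Huang→Lot C ($168), Kapoor→Lot B ($159), Santos→Lot D ($156), Novak→Lot F ($172), Ghosh→Lot A ($151) — total 168+159+156+172+151 = $806.
Column-greedy (each lot in turn goes to its best remaining collector) gives $687, worse by 119.
Next-best assignment: Huang→Lot C, Kapoor→Lot B, Santos→Lot A, Novak→Lot F, Ghosh→Lot D = $773.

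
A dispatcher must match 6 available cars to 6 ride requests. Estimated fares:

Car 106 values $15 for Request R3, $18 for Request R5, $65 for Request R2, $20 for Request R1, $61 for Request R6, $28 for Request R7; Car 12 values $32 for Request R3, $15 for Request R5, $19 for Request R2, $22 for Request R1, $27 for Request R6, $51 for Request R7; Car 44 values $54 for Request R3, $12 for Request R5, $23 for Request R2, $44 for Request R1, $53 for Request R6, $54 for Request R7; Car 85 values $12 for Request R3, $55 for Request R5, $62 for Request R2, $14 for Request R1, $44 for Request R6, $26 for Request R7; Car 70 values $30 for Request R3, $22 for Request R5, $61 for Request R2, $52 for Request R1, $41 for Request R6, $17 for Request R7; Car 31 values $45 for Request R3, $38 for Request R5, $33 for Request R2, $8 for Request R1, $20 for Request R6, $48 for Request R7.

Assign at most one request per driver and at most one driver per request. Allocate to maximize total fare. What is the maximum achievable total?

Maximum total: $321

Optimal: Car 106→Request R2 ($65), Car 12→Request R7 ($51), Car 44→Request R6 ($53), Car 85→Request R5 ($55), Car 70→Request R1 ($52), Car 31→Request R3 ($45) — total 65+51+53+55+52+45 = $321.
Max-entry greedy (repeatedly take the single best remaining cell) gives $297, worse by 24.
Next-best assignment: Car 106→Request R6, Car 12→Request R7, Car 44→Request R3, Car 85→Request R2, Car 70→Request R1, Car 31→Request R5 = $318.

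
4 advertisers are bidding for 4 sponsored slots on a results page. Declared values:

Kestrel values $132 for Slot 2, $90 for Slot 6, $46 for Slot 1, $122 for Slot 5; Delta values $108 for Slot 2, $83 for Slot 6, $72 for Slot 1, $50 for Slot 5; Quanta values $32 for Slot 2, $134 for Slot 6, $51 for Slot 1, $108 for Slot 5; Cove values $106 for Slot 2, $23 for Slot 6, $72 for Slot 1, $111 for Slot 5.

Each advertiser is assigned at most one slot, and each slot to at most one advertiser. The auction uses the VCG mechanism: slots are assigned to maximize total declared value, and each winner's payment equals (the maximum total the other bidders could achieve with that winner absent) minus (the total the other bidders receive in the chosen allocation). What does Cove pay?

Efficient allocation: Kestrel→Slot 2 ($132), Delta→Slot 1 ($72), Quanta→Slot 6 ($134), Cove→Slot 5 ($111); total welfare W = $449.
Cove receives Slot 5 at value $111, so the others get W − 111 = $338.
Without Cove: best allocation of the remaining 3 bidders over all 4 slots is Kestrel→Slot 5 ($122), Delta→Slot 2 ($108), Quanta→Slot 6 ($134), total $364.
VCG payment = (others' best without Cove) − (others' welfare with Cove) = 364 − 338 = $26.

Cove pays $26.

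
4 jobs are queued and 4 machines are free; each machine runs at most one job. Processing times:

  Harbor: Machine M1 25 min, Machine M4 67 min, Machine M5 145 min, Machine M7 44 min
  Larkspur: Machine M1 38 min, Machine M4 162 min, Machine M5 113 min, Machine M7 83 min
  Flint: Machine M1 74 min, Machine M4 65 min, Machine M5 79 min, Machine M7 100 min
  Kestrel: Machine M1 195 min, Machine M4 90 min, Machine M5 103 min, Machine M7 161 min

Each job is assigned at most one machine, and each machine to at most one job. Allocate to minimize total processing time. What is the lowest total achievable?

This is a one-to-one assignment (minimum-cost bipartite matching).
Optimal: Harbor→Machine M7 (44 min), Larkspur→Machine M1 (38 min), Flint→Machine M4 (65 min), Kestrel→Machine M5 (103 min) — total 44+38+65+103 = 250 min.
Min-entry greedy (repeatedly take the single cheapest remaining cell) gives 276 min, worse by 26.
Checked against all permutations: 250 min is optimal.

Min total: 250 min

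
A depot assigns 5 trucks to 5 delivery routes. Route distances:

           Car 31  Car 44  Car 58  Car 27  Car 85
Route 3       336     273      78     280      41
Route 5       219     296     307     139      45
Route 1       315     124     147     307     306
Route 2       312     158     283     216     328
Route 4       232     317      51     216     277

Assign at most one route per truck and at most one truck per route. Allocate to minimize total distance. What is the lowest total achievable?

Optimal: Car 31→Route 5 (219 km), Car 44→Route 1 (124 km), Car 58→Route 4 (51 km), Car 27→Route 2 (216 km), Car 85→Route 3 (41 km) — total 219+124+51+216+41 = 651 km.
Min-entry greedy (repeatedly take the single cheapest remaining cell) gives 667 km, worse by 16.
Next-best assignment: Car 31→Route 2, Car 44→Route 1, Car 58→Route 4, Car 27→Route 5, Car 85→Route 3 = 667 km.

Minimum total: 651 km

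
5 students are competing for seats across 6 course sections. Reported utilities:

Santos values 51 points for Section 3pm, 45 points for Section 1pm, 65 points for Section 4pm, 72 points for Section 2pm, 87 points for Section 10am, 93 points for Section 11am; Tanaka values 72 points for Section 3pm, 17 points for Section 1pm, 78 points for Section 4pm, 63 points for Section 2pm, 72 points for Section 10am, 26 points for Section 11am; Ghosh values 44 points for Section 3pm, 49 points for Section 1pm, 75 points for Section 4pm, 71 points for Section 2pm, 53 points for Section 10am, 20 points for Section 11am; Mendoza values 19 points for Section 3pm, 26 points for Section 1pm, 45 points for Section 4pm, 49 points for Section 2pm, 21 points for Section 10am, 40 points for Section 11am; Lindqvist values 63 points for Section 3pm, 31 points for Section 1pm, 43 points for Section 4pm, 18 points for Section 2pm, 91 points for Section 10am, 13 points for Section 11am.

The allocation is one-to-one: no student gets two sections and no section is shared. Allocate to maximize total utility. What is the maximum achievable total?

Optimal: Santos→Section 11am (93 points), Tanaka→Section 3pm (72 points), Ghosh→Section 4pm (75 points), Mendoza→Section 2pm (49 points), Lindqvist→Section 10am (91 points) — total 93+72+75+49+91 = 380 points.
Column-greedy (each section in turn goes to its best remaining student) gives 326 points, worse by 54.
Next-best assignment: Santos→Section 11am, Tanaka→Section 3pm, Ghosh→Section 2pm, Mendoza→Section 4pm, Lindqvist→Section 10am = 372 points.
No other one-to-one assignment exceeds 380 points.

Max total: 380 points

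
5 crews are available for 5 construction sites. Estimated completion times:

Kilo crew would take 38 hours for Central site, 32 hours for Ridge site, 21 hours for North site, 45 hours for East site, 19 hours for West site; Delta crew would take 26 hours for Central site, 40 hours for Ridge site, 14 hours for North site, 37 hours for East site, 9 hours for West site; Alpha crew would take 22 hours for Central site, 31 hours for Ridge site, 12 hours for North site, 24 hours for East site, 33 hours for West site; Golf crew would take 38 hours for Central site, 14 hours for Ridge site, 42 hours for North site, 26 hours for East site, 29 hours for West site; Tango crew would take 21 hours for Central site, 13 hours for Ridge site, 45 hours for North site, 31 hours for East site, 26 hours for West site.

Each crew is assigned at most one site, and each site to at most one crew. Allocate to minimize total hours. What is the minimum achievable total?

Min total: 89 hours

Optimal: Kilo crew→North site (21 hours), Delta crew→West site (9 hours), Alpha crew→East site (24 hours), Golf crew→Ridge site (14 hours), Tango crew→Central site (21 hours) — total 21+9+24+14+21 = 89 hours.
Next-best assignment: Kilo crew→North site, Delta crew→West site, Alpha crew→Central site, Golf crew→East site, Tango crew→Ridge site = 91 hours.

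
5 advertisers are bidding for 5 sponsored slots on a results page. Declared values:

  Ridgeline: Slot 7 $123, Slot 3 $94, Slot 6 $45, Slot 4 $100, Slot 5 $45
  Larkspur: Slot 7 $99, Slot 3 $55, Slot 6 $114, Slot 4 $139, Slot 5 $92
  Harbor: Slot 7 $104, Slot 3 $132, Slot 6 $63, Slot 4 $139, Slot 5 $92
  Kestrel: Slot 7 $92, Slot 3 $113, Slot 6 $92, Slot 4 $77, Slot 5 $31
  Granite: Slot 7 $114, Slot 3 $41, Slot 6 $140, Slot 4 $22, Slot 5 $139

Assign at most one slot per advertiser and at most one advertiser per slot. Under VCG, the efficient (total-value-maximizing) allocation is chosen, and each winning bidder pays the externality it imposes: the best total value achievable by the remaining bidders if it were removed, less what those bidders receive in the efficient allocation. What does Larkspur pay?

Larkspur pays $1.

Efficient allocation: Ridgeline→Slot 7 ($123), Larkspur→Slot 6 ($114), Harbor→Slot 4 ($139), Kestrel→Slot 3 ($113), Granite→Slot 5 ($139); total welfare W = $628.
Larkspur receives Slot 6 at value $114, so the others get W − 114 = $514.
Without Larkspur: best allocation of the remaining 4 bidders over all 5 slots is Ridgeline→Slot 7 ($123), Harbor→Slot 4 ($139), Kestrel→Slot 3 ($113), Granite→Slot 6 ($140), total $515.
VCG payment = (others' best without Larkspur) − (others' welfare with Larkspur) = 515 − 514 = $1.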